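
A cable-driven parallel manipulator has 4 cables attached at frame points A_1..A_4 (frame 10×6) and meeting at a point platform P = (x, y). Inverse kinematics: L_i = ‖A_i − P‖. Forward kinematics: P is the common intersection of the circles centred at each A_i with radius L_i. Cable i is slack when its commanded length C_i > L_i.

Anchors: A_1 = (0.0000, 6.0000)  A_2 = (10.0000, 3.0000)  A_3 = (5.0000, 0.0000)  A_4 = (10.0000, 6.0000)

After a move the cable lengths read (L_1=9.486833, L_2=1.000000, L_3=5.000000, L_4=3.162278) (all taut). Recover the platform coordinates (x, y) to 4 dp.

(9.0000, 3.0000)

expand ‖A_i−P‖²=L_i² and subtract eq 1 (k_i ≔ ‖A_i‖²−L_i²)
k_1 = 0.0000+36.0000−90.0000 = -54.0000
eq1−eq2 → [-20.0000  6.0000]·P = -162.0000
eq1−eq3 → [-10.0000  12.0000]·P = -54.0000
eq1−eq4 → [-20.0000  0.0000]·P = -180.0000
2×2 solve → P = (9.0000, 3.0000)
check cable 4: ‖A_4−P‖² = 10.0000 ≈ L_4² = 10.0000 ✓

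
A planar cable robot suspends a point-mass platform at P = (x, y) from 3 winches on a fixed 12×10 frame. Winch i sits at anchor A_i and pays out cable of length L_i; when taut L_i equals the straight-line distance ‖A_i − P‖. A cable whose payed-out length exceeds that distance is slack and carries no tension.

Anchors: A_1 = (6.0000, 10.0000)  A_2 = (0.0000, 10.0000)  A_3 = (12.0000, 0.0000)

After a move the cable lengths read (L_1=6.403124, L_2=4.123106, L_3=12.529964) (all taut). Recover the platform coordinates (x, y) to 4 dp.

(1.0000, 6.0000)

circle eqns → linear via eq_j − eq_1; set c_j = A_j·A_j − L_j²
c_1 = 36.0000+100.0000−41.0000 = 95.0000
12.0000·x + 0.0000·y = c_1−c_2 = 12.0000
-12.0000·x + 20.0000·y = c_1−c_3 = 108.0000
solve first two rows → x=1.0000, y=6.0000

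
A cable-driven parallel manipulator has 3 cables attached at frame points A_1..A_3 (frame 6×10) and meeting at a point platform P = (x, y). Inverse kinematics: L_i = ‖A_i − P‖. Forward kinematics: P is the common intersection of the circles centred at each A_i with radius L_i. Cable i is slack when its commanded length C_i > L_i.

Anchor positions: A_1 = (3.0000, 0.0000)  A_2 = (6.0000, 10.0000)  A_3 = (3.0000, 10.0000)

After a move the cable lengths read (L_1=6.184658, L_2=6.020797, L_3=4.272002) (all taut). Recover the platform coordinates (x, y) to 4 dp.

(1.5000, 6.0000)

each cable: (A_i−P)·(A_i−P) = L_i²; let c_i = ‖A_i‖²−L_i²
c_1 = 9.0000+0.0000−38.2500 = -29.2500
row 1: -6.0000x − 20.0000y = -129.0000  (c_2=99.7500)
row 2: 0.0000x − 20.0000y = -120.0000  (c_3=90.7500)
Cramer on rows 1–2 → x = 1.5000, y = 6.0000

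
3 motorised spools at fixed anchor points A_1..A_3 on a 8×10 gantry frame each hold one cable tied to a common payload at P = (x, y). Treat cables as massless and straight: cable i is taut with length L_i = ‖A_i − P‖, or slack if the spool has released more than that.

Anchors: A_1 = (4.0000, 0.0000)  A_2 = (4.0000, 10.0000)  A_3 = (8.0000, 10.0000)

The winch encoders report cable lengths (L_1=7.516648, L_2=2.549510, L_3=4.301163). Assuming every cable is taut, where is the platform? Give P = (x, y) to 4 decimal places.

expand ‖A_i−P‖²=L_i² and subtract eq 1 (q_i ≔ ‖A_i‖²−L_i²)
q_1 = 16.0000+0.0000−56.5000 = -40.5000
eq1−eq2 → [0.0000  -20.0000]·P = -150.0000
eq1−eq3 → [-8.0000  -20.0000]·P = -186.0000
2×2 solve → P = (4.5000, 7.5000)

(4.5000, 7.5000)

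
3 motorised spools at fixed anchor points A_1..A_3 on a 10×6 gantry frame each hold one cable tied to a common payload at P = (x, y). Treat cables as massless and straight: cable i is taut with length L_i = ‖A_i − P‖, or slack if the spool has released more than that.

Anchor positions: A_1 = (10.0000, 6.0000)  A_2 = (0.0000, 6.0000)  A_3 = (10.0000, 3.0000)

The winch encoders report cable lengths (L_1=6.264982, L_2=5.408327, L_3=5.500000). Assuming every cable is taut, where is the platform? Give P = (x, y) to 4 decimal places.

expand ‖A_i−P‖²=L_i² and subtract eq 1 (k_i ≔ ‖A_i‖²−L_i²)
k_1 = 100.0000+36.0000−39.2500 = 96.7500
eq1−eq2 → [20.0000  0.0000]·P = 90.0000
eq1−eq3 → [0.0000  6.0000]·P = 18.0000
2×2 solve → P = (4.5000, 3.0000)

(4.5000, 3.0000)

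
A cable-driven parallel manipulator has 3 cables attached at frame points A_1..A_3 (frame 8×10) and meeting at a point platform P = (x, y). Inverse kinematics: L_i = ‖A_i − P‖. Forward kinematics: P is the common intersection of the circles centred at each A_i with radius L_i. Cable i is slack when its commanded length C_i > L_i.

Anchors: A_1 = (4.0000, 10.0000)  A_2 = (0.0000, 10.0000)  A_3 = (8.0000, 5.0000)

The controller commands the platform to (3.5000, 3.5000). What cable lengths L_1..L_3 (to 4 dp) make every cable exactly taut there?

(6.5192, 7.3824, 4.7434)

L_1: Δ = A_1−P = (0.5000, 6.5000) → ‖Δ‖ = √42.5000 = 6.5192
L_2: Δ = A_2−P = (-3.5000, 6.5000) → ‖Δ‖ = √54.5000 = 7.3824
L_3: Δ = A_3−P = (4.5000, 1.5000) → ‖Δ‖ = √22.5000 = 4.7434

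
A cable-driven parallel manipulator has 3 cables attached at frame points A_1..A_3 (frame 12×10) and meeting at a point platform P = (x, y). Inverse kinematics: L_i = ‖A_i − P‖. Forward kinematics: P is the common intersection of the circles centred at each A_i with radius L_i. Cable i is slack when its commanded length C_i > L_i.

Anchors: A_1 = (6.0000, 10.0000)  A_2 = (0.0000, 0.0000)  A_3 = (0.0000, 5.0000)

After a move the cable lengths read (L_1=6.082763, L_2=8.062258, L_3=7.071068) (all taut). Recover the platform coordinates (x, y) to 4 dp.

(7.0000, 4.0000)

expand ‖A_i−P‖²=L_i² and subtract eq 1 (k_i ≔ ‖A_i‖²−L_i²)
k_1 = 36.0000+100.0000−37.0000 = 99.0000
eq1−eq2 → [12.0000  20.0000]·P = 164.0000
eq1−eq3 → [12.0000  10.0000]·P = 124.0000
2×2 solve → P = (7.0000, 4.0000)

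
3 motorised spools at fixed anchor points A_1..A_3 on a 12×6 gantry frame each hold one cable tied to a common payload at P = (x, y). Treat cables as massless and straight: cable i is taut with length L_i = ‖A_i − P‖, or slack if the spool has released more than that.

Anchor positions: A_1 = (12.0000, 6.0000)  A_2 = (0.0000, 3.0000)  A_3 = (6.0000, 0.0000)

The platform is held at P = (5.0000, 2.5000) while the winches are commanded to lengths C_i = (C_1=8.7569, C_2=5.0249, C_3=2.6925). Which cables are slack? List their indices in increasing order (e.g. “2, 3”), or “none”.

cable 1: L_1 = ‖A_1−P‖ = 7.8262;  C_1 = 8.7569 → slack
cable 2: L_2 = ‖A_2−P‖ = 5.0249;  C_2 = 5.0249 → taut
cable 3: L_3 = ‖A_3−P‖ = 2.6926;  C_3 = 2.6925 → taut

1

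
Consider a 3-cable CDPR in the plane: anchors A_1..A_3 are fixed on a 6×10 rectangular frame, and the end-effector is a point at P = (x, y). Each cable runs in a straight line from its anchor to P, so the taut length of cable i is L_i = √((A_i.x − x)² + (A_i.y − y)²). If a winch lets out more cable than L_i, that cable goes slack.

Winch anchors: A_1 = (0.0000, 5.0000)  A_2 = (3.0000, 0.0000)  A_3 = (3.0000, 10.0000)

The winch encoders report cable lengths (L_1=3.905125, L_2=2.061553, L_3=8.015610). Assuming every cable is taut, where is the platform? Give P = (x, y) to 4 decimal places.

(2.5000, 2.0000)

each cable: (A_i−P)·(A_i−P) = L_i²; let c_i = ‖A_i‖²−L_i²
c_1 = 0.0000+25.0000−15.2500 = 9.7500
row 1: -6.0000x + 10.0000y = 5.0000  (c_2=4.7500)
row 2: -6.0000x − 10.0000y = -35.0000  (c_3=44.7500)
Cramer on rows 1–2 → x = 2.5000, y = 2.0000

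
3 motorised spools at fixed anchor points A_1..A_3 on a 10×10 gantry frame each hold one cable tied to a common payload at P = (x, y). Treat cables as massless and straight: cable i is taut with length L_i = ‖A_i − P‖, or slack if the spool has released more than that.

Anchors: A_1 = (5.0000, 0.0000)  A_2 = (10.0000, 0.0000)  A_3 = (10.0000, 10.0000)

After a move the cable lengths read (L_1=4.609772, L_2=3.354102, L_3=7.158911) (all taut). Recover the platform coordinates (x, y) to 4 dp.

(8.5000, 3.0000)

each cable: (A_i−P)·(A_i−P) = L_i²; let c_i = ‖A_i‖²−L_i²
c_1 = 25.0000+0.0000−21.2500 = 3.7500
row 1: -10.0000x + 0.0000y = -85.0000  (c_2=88.7500)
row 2: -10.0000x − 20.0000y = -145.0000  (c_3=148.7500)
Cramer on rows 1–2 → x = 8.5000, y = 3.0000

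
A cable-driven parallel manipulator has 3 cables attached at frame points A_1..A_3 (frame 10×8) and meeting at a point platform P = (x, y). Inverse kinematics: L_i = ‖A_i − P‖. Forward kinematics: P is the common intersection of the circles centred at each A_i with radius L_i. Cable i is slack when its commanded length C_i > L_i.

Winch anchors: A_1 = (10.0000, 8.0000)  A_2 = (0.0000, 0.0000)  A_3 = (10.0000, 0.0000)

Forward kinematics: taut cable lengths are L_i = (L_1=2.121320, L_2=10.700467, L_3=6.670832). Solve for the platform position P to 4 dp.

(8.5000, 6.5000)

each cable: (A_i−P)·(A_i−P) = L_i²; let k_i = ‖A_i‖²−L_i²
k_1 = 100.0000+64.0000−4.5000 = 159.5000
row 1: 20.0000x + 16.0000y = 274.0000  (k_2=-114.5000)
row 2: 0.0000x + 16.0000y = 104.0000  (k_3=55.5000)
Cramer on rows 1–2 → x = 8.5000, y = 6.5000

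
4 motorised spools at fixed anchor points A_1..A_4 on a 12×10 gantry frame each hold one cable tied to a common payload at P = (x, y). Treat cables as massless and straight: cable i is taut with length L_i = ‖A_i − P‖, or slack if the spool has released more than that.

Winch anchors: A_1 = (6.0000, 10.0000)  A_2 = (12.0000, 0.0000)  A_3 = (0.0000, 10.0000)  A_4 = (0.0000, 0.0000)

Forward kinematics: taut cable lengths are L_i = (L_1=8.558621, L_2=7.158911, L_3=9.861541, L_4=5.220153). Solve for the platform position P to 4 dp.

(5.0000, 1.5000)

circle eqns → linear via eq_j − eq_1; set k_j = A_j·A_j − L_j²
k_1 = 36.0000+100.0000−73.2500 = 62.7500
-12.0000·x + 20.0000·y = k_1−k_2 = -30.0000
12.0000·x + 0.0000·y = k_1−k_3 = 60.0000
12.0000·x + 20.0000·y = k_1−k_4 = 90.0000
solve first two rows → x=5.0000, y=1.5000
check cable 4: ‖A_4−P‖² = 27.2500 ≈ L_4² = 27.2500 ✓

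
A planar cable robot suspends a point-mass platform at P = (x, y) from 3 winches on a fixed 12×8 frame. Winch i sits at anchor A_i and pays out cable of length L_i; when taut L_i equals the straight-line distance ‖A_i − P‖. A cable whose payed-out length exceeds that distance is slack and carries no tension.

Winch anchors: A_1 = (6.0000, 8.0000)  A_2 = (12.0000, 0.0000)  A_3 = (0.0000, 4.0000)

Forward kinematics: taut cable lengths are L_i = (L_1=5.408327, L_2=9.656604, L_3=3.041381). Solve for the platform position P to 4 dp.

each cable: (A_i−P)·(A_i−P) = L_i²; let k_i = ‖A_i‖²−L_i²
k_1 = 36.0000+64.0000−29.2500 = 70.7500
row 1: -12.0000x + 16.0000y = 20.0000  (k_2=50.7500)
row 2: 12.0000x + 8.0000y = 64.0000  (k_3=6.7500)
Cramer on rows 1–2 → x = 3.0000, y = 3.5000

(3.0000, 3.5000)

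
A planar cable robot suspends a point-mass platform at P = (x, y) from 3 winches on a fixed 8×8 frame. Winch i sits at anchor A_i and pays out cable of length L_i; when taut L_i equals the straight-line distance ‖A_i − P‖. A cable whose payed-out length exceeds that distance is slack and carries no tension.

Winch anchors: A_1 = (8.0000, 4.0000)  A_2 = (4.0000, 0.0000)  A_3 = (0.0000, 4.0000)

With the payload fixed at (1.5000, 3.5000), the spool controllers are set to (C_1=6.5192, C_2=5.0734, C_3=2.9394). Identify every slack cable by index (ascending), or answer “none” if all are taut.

2, 3

cable 1: √((6.5000)²+(0.5000)²)=6.5192, C_1=6.5192: taut
cable 2: √((2.5000)²+(-3.5000)²)=4.3012, C_2=5.0734: slack
cable 3: √((-1.5000)²+(0.5000)²)=1.5811, C_3=2.9394: slack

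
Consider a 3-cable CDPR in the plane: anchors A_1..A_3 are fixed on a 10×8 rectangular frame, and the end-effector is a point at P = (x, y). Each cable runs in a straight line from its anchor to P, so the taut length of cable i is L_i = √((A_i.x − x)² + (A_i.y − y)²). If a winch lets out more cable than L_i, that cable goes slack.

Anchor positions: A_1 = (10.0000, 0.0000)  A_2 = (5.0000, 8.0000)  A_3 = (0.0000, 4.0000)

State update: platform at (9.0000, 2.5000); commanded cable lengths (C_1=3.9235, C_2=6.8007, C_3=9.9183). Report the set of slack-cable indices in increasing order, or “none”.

1, 3

cable 1: √((1.0000)²+(-2.5000)²)=2.6926, C_1=3.9235: slack
cable 2: √((-4.0000)²+(5.5000)²)=6.8007, C_2=6.8007: taut
cable 3: √((-9.0000)²+(1.5000)²)=9.1241, C_3=9.9183: slack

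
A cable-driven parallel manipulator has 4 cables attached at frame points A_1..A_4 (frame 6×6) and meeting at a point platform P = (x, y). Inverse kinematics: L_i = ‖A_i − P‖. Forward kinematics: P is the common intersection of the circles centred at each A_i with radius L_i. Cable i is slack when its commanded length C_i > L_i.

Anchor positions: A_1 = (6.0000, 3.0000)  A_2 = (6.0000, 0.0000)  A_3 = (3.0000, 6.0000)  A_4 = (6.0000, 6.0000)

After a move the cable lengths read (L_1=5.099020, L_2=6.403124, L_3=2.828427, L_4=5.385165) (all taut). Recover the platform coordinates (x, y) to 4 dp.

(1.0000, 4.0000)

each cable: (A_i−P)·(A_i−P) = L_i²; let c_i = ‖A_i‖²−L_i²
c_1 = 36.0000+9.0000−26.0000 = 19.0000
row 1: 0.0000x + 6.0000y = 24.0000  (c_2=-5.0000)
row 2: 6.0000x − 6.0000y = -18.0000  (c_3=37.0000)
row 3: 0.0000x − 6.0000y = -24.0000  (c_4=43.0000)
Cramer on rows 1–2 → x = 1.0000, y = 4.0000
check cable 4: ‖A_4−P‖² = 29.0000 ≈ L_4² = 29.0000 ✓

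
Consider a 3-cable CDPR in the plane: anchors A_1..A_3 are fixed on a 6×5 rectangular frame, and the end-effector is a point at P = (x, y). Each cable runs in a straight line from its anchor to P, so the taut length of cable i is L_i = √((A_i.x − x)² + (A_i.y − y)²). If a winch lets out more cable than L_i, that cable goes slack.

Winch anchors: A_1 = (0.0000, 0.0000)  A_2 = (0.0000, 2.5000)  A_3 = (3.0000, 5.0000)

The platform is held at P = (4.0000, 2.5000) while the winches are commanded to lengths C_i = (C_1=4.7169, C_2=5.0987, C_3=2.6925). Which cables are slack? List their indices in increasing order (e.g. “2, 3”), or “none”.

i=1: geometric 4.7170 vs commanded 4.7169 ⇒ taut
i=2: geometric 4.0000 vs commanded 5.0987 ⇒ slack
i=3: geometric 2.6926 vs commanded 2.6925 ⇒ taut

2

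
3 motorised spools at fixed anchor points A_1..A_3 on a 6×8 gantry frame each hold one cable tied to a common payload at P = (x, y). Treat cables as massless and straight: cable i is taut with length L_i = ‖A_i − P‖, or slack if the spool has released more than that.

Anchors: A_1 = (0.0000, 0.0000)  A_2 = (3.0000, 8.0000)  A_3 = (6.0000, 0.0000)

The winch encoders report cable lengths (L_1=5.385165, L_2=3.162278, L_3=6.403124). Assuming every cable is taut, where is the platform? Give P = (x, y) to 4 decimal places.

circle eqns → linear via eq_j − eq_1; set k_j = A_j·A_j − L_j²
k_1 = 0.0000+0.0000−29.0000 = -29.0000
-6.0000·x − 16.0000·y = k_1−k_2 = -92.0000
-12.0000·x + 0.0000·y = k_1−k_3 = -24.0000
solve first two rows → x=2.0000, y=5.0000

(2.0000, 5.0000)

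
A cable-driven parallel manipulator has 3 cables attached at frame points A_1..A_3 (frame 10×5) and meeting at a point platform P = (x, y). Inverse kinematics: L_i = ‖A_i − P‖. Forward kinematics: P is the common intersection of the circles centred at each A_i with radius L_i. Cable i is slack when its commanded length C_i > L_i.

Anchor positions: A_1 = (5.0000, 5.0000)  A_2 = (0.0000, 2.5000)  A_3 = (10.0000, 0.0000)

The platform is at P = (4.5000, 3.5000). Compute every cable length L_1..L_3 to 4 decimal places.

cable 1: Δx=0.5000, Δy=1.5000; L_1 = √(Δx²+Δy²) = 1.5811
cable 2: Δx=-4.5000, Δy=-1.0000; L_2 = √(Δx²+Δy²) = 4.6098
cable 3: Δx=5.5000, Δy=-3.5000; L_3 = √(Δx²+Δy²) = 6.5192

(1.5811, 4.6098, 6.5192)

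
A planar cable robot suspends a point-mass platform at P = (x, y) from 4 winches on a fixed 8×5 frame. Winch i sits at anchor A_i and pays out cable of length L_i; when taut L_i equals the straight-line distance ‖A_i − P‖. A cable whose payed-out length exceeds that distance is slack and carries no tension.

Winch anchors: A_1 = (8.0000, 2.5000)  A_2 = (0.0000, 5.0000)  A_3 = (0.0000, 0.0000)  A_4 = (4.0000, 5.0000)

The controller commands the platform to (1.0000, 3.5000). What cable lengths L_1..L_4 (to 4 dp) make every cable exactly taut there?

(7.0711, 1.8028, 3.6401, 3.3541)

L_1: Δ = A_1−P = (7.0000, -1.0000) → ‖Δ‖ = √50.0000 = 7.0711
L_2: Δ = A_2−P = (-1.0000, 1.5000) → ‖Δ‖ = √3.2500 = 1.8028
L_3: Δ = A_3−P = (-1.0000, -3.5000) → ‖Δ‖ = √13.2500 = 3.6401
L_4: Δ = A_4−P = (3.0000, 1.5000) → ‖Δ‖ = √11.2500 = 3.3541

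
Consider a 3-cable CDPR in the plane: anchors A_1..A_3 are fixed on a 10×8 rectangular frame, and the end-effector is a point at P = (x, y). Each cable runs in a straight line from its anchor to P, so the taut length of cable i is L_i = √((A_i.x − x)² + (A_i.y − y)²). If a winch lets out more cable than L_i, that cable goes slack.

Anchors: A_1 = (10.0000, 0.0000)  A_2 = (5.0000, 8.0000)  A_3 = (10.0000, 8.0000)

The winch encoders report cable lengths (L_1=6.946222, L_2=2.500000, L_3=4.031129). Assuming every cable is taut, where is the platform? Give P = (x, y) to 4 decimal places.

each cable: (A_i−P)·(A_i−P) = L_i²; let k_i = ‖A_i‖²−L_i²
k_1 = 100.0000+0.0000−48.2500 = 51.7500
row 1: 10.0000x − 16.0000y = -31.0000  (k_2=82.7500)
row 2: 0.0000x − 16.0000y = -96.0000  (k_3=147.7500)
Cramer on rows 1–2 → x = 6.5000, y = 6.0000

(6.5000, 6.0000)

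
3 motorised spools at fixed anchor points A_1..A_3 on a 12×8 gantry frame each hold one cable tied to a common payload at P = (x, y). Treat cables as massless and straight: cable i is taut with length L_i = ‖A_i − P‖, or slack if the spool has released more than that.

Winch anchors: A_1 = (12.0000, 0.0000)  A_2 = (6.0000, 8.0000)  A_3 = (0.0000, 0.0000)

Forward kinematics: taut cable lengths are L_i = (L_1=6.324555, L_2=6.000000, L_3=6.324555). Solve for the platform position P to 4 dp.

(6.0000, 2.0000)

each cable: (A_i−P)·(A_i−P) = L_i²; let q_i = ‖A_i‖²−L_i²
q_1 = 144.0000+0.0000−40.0000 = 104.0000
row 1: 12.0000x − 16.0000y = 40.0000  (q_2=64.0000)
row 2: 24.0000x + 0.0000y = 144.0000  (q_3=-40.0000)
Cramer on rows 1–2 → x = 6.0000, y = 2.0000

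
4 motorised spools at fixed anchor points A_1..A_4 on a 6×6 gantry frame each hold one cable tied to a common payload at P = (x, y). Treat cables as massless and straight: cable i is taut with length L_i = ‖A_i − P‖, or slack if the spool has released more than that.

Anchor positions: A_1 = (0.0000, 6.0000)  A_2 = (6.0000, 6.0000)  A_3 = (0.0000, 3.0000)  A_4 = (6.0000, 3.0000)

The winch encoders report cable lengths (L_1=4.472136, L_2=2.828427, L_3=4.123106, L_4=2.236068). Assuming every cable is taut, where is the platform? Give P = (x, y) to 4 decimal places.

(4.0000, 4.0000)

expand ‖A_i−P‖²=L_i² and subtract eq 1 (q_i ≔ ‖A_i‖²−L_i²)
q_1 = 0.0000+36.0000−20.0000 = 16.0000
eq1−eq2 → [-12.0000  0.0000]·P = -48.0000
eq1−eq3 → [0.0000  6.0000]·P = 24.0000
eq1−eq4 → [-12.0000  6.0000]·P = -24.0000
2×2 solve → P = (4.0000, 4.0000)
check cable 4: ‖A_4−P‖² = 5.0000 ≈ L_4² = 5.0000 ✓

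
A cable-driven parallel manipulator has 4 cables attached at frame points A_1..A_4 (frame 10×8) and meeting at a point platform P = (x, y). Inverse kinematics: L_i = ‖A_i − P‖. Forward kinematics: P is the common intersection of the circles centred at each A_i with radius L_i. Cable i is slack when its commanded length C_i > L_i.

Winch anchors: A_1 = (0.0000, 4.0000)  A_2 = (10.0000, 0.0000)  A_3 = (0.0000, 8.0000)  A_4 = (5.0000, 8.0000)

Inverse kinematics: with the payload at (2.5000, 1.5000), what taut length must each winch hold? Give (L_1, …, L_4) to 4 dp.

L_1: Δ = A_1−P = (-2.5000, 2.5000) → ‖Δ‖ = √12.5000 = 3.5355
L_2: Δ = A_2−P = (7.5000, -1.5000) → ‖Δ‖ = √58.5000 = 7.6485
L_3: Δ = A_3−P = (-2.5000, 6.5000) → ‖Δ‖ = √48.5000 = 6.9642
L_4: Δ = A_4−P = (2.5000, 6.5000) → ‖Δ‖ = √48.5000 = 6.9642

(3.5355, 7.6485, 6.9642, 6.9642)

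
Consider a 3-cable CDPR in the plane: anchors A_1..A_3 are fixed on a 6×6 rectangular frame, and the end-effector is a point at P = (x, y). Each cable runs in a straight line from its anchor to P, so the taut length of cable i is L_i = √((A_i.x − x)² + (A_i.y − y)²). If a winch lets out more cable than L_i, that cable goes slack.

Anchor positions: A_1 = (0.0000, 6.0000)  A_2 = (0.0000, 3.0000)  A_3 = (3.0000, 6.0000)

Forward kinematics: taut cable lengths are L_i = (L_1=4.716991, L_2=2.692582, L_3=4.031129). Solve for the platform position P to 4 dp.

(2.5000, 2.0000)

expand ‖A_i−P‖²=L_i² and subtract eq 1 (c_i ≔ ‖A_i‖²−L_i²)
c_1 = 0.0000+36.0000−22.2500 = 13.7500
eq1−eq2 → [0.0000  6.0000]·P = 12.0000
eq1−eq3 → [-6.0000  0.0000]·P = -15.0000
2×2 solve → P = (2.5000, 2.0000)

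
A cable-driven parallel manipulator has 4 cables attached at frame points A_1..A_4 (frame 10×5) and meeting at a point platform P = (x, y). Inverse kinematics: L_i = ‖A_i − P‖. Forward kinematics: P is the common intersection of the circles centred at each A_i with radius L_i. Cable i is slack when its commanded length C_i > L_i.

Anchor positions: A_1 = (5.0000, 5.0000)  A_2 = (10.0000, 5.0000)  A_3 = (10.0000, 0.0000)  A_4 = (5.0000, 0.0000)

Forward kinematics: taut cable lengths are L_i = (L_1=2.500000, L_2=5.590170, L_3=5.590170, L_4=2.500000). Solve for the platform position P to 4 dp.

(5.0000, 2.5000)

circle eqns → linear via eq_j − eq_1; set k_j = A_j·A_j − L_j²
k_1 = 25.0000+25.0000−6.2500 = 43.7500
-10.0000·x + 0.0000·y = k_1−k_2 = -50.0000
-10.0000·x + 10.0000·y = k_1−k_3 = -25.0000
0.0000·x + 10.0000·y = k_1−k_4 = 25.0000
solve first two rows → x=5.0000, y=2.5000
check cable 4: ‖A_4−P‖² = 6.2500 ≈ L_4² = 6.2500 ✓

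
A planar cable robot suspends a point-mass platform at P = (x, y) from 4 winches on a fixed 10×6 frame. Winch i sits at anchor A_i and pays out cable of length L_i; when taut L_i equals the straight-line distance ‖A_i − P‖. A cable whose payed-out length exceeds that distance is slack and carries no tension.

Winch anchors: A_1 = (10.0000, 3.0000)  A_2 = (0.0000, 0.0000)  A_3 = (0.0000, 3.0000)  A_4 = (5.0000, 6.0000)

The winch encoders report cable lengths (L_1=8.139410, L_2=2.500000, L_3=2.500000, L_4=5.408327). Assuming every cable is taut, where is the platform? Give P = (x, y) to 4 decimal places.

(2.0000, 1.5000)

each cable: (A_i−P)·(A_i−P) = L_i²; let c_i = ‖A_i‖²−L_i²
c_1 = 100.0000+9.0000−66.2500 = 42.7500
row 1: 20.0000x + 6.0000y = 49.0000  (c_2=-6.2500)
row 2: 20.0000x + 0.0000y = 40.0000  (c_3=2.7500)
row 3: 10.0000x − 6.0000y = 11.0000  (c_4=31.7500)
Cramer on rows 1–2 → x = 2.0000, y = 1.5000
check cable 4: ‖A_4−P‖² = 29.2500 ≈ L_4² = 29.2500 ✓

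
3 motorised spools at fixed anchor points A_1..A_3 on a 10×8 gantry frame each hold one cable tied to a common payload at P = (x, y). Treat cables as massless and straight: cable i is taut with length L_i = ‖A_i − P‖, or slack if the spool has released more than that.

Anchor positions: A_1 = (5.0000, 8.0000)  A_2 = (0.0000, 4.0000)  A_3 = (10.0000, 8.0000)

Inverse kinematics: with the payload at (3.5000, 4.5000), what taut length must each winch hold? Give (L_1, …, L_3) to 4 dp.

L_1 = √((5.0000−3.5000)² + (8.0000−4.5000)²) = 3.8079
L_2 = √((0.0000−3.5000)² + (4.0000−4.5000)²) = 3.5355
L_3 = √((10.0000−3.5000)² + (8.0000−4.5000)²) = 7.3824

(3.8079, 3.5355, 7.3824)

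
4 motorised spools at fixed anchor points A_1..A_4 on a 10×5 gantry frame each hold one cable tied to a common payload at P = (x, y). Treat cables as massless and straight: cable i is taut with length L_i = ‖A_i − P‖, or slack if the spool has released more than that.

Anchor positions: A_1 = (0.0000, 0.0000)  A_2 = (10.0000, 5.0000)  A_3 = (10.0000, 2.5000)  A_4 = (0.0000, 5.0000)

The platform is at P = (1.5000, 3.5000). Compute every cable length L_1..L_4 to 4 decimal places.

L_1 = √((0.0000−1.5000)² + (0.0000−3.5000)²) = 3.8079
L_2 = √((10.0000−1.5000)² + (5.0000−3.5000)²) = 8.6313
L_3 = √((10.0000−1.5000)² + (2.5000−3.5000)²) = 8.5586
L_4 = √((0.0000−1.5000)² + (5.0000−3.5000)²) = 2.1213

(3.8079, 8.6313, 8.5586, 2.1213)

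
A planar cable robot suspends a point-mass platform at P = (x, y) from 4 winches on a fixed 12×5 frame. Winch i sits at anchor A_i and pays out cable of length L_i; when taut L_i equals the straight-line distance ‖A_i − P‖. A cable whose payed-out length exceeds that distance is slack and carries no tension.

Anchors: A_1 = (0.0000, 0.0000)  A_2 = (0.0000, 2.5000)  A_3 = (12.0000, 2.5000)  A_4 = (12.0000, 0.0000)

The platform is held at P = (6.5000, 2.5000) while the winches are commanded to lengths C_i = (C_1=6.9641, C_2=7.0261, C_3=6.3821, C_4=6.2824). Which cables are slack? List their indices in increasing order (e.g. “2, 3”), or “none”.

cable 1: √((-6.5000)²+(-2.5000)²)=6.9642, C_1=6.9641: taut
cable 2: √((-6.5000)²+(0.0000)²)=6.5000, C_2=7.0261: slack
cable 3: √((5.5000)²+(0.0000)²)=5.5000, C_3=6.3821: slack
cable 4: √((5.5000)²+(-2.5000)²)=6.0415, C_4=6.2824: slack

2, 3, 4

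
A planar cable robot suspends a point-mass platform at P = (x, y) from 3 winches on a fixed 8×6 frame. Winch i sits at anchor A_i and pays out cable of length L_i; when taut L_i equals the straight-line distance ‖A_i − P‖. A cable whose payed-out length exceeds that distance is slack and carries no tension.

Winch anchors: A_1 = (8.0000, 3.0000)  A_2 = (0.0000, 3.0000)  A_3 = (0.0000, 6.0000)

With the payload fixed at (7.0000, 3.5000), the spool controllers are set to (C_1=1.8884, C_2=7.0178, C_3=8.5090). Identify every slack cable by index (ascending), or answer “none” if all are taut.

i=1: geometric 1.1180 vs commanded 1.8884 ⇒ slack
i=2: geometric 7.0178 vs commanded 7.0178 ⇒ taut
i=3: geometric 7.4330 vs commanded 8.5090 ⇒ slack

1, 3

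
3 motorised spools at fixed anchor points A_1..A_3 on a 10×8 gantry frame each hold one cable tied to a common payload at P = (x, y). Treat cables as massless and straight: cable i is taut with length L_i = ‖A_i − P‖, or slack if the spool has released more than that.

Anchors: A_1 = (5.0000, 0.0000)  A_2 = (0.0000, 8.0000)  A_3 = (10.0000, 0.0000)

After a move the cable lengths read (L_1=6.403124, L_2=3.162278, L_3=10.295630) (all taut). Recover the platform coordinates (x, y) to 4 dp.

(1.0000, 5.0000)

circle eqns → linear via eq_j − eq_1; set c_j = A_j·A_j − L_j²
c_1 = 25.0000+0.0000−41.0000 = -16.0000
10.0000·x − 16.0000·y = c_1−c_2 = -70.0000
-10.0000·x + 0.0000·y = c_1−c_3 = -10.0000
solve first two rows → x=1.0000, y=5.0000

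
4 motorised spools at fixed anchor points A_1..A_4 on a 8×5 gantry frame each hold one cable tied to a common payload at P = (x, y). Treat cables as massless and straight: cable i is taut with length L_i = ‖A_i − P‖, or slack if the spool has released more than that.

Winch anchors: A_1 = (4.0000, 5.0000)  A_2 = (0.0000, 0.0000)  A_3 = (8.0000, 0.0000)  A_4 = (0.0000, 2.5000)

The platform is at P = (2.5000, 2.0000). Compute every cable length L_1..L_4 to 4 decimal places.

cable 1: Δx=1.5000, Δy=3.0000; L_1 = √(Δx²+Δy²) = 3.3541
cable 2: Δx=-2.5000, Δy=-2.0000; L_2 = √(Δx²+Δy²) = 3.2016
cable 3: Δx=5.5000, Δy=-2.0000; L_3 = √(Δx²+Δy²) = 5.8523
cable 4: Δx=-2.5000, Δy=0.5000; L_4 = √(Δx²+Δy²) = 2.5495

(3.3541, 3.2016, 5.8523, 2.5495)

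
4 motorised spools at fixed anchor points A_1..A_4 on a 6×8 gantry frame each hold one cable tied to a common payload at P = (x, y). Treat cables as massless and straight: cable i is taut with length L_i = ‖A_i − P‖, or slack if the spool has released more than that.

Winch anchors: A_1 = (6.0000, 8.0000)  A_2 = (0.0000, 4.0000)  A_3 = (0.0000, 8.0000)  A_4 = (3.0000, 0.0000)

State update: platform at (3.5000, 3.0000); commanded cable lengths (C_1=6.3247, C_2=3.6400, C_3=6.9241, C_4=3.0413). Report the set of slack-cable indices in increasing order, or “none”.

1, 3

cable 1: L_1 = ‖A_1−P‖ = 5.5902;  C_1 = 6.3247 → slack
cable 2: L_2 = ‖A_2−P‖ = 3.6401;  C_2 = 3.6400 → taut
cable 3: L_3 = ‖A_3−P‖ = 6.1033;  C_3 = 6.9241 → slack
cable 4: L_4 = ‖A_4−P‖ = 3.0414;  C_4 = 3.0413 → taut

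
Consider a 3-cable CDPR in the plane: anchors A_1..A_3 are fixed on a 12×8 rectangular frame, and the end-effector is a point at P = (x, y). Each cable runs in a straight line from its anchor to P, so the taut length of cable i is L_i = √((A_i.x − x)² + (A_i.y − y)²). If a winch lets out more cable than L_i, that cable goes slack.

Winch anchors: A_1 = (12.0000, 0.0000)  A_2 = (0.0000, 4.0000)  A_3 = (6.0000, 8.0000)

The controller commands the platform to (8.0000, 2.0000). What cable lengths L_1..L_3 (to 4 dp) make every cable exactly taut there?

cable 1: Δx=4.0000, Δy=-2.0000; L_1 = √(Δx²+Δy²) = 4.4721
cable 2: Δx=-8.0000, Δy=2.0000; L_2 = √(Δx²+Δy²) = 8.2462
cable 3: Δx=-2.0000, Δy=6.0000; L_3 = √(Δx²+Δy²) = 6.3246

(4.4721, 8.2462, 6.3246)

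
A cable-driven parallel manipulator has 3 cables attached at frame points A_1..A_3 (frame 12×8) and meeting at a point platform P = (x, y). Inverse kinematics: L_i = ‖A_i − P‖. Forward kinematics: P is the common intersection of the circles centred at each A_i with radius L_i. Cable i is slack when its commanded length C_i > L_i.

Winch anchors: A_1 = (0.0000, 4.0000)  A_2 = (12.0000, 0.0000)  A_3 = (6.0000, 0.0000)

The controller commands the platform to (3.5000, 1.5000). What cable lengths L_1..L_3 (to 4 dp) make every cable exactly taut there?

(4.3012, 8.6313, 2.9155)

L_1 = √((0.0000−3.5000)² + (4.0000−1.5000)²) = 4.3012
L_2 = √((12.0000−3.5000)² + (0.0000−1.5000)²) = 8.6313
L_3 = √((6.0000−3.5000)² + (0.0000−1.5000)²) = 2.9155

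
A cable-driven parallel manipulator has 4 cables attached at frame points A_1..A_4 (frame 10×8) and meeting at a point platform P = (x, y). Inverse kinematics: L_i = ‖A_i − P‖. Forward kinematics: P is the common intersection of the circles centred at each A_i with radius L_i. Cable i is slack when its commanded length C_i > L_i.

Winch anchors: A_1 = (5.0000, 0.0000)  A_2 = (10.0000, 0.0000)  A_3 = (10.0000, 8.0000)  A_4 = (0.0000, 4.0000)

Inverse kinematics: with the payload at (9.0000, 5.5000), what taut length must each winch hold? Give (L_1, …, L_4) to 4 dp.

cable 1: Δx=-4.0000, Δy=-5.5000; L_1 = √(Δx²+Δy²) = 6.8007
cable 2: Δx=1.0000, Δy=-5.5000; L_2 = √(Δx²+Δy²) = 5.5902
cable 3: Δx=1.0000, Δy=2.5000; L_3 = √(Δx²+Δy²) = 2.6926
cable 4: Δx=-9.0000, Δy=-1.5000; L_4 = √(Δx²+Δy²) = 9.1241

(6.8007, 5.5902, 2.6926, 9.1241)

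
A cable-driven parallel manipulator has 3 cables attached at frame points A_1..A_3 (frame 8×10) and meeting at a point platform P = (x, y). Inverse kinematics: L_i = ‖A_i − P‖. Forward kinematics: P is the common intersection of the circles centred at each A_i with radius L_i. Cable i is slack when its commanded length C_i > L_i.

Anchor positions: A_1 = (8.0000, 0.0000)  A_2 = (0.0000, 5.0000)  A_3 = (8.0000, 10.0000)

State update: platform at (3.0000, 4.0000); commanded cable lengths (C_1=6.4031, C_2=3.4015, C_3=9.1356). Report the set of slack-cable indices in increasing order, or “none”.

2, 3

cable 1: L_1 = ‖A_1−P‖ = 6.4031;  C_1 = 6.4031 → taut
cable 2: L_2 = ‖A_2−P‖ = 3.1623;  C_2 = 3.4015 → slack
cable 3: L_3 = ‖A_3−P‖ = 7.8102;  C_3 = 9.1356 → slack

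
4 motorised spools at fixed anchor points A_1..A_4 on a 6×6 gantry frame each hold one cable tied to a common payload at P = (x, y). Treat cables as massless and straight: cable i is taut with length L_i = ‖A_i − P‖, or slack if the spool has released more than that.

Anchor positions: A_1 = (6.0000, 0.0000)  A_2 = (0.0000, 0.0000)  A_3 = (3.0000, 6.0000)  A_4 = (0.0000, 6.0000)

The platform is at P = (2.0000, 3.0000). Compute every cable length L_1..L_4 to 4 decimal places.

L_1 = √((6.0000−2.0000)² + (0.0000−3.0000)²) = 5.0000
L_2 = √((0.0000−2.0000)² + (0.0000−3.0000)²) = 3.6056
L_3 = √((3.0000−2.0000)² + (6.0000−3.0000)²) = 3.1623
L_4 = √((0.0000−2.0000)² + (6.0000−3.0000)²) = 3.6056

(5.0000, 3.6056, 3.1623, 3.6056)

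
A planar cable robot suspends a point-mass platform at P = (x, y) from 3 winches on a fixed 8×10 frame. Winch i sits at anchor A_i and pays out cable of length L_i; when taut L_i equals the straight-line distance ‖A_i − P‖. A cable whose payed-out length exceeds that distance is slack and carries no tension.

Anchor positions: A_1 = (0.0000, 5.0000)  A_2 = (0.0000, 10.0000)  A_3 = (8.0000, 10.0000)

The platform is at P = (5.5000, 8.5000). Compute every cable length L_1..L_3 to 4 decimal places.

(6.5192, 5.7009, 2.9155)

cable 1: Δx=-5.5000, Δy=-3.5000; L_1 = √(Δx²+Δy²) = 6.5192
cable 2: Δx=-5.5000, Δy=1.5000; L_2 = √(Δx²+Δy²) = 5.7009
cable 3: Δx=2.5000, Δy=1.5000; L_3 = √(Δx²+Δy²) = 2.9155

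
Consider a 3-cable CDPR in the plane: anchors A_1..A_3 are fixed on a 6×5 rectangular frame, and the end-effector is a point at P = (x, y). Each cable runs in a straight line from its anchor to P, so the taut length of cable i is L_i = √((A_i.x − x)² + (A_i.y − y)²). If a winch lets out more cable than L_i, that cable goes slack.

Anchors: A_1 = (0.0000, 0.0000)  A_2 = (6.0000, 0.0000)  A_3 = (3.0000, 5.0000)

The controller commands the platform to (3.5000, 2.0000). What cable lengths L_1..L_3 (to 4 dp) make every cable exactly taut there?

(4.0311, 3.2016, 3.0414)

L_1 = √((0.0000−3.5000)² + (0.0000−2.0000)²) = 4.0311
L_2 = √((6.0000−3.5000)² + (0.0000−2.0000)²) = 3.2016
L_3 = √((3.0000−3.5000)² + (5.0000−2.0000)²) = 3.0414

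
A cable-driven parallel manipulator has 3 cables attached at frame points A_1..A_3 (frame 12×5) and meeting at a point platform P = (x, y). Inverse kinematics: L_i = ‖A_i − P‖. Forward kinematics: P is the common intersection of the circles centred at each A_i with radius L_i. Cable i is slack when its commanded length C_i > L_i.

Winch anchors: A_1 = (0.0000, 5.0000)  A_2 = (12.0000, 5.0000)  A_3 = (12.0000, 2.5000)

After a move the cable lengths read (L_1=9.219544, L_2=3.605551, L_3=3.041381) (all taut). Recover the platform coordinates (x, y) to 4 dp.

expand ‖A_i−P‖²=L_i² and subtract eq 1 (q_i ≔ ‖A_i‖²−L_i²)
q_1 = 0.0000+25.0000−85.0000 = -60.0000
eq1−eq2 → [-24.0000  0.0000]·P = -216.0000
eq1−eq3 → [-24.0000  5.0000]·P = -201.0000
2×2 solve → P = (9.0000, 3.0000)

(9.0000, 3.0000)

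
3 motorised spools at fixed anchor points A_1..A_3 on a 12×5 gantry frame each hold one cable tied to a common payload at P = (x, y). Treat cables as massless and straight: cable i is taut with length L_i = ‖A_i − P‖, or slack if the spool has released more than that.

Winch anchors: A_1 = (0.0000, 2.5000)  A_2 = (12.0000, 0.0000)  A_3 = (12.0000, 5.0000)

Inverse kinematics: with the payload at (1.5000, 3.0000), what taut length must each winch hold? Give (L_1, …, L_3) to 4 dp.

cable 1: Δx=-1.5000, Δy=-0.5000; L_1 = √(Δx²+Δy²) = 1.5811
cable 2: Δx=10.5000, Δy=-3.0000; L_2 = √(Δx²+Δy²) = 10.9202
cable 3: Δx=10.5000, Δy=2.0000; L_3 = √(Δx²+Δy²) = 10.6888

(1.5811, 10.9202, 10.6888)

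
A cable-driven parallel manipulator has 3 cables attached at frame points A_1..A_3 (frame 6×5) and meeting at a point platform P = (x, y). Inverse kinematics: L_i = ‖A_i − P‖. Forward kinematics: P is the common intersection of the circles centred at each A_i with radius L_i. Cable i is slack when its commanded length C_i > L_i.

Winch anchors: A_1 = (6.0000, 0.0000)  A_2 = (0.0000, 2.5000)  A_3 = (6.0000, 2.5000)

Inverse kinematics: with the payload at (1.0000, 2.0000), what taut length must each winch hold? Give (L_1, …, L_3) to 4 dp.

cable 1: Δx=5.0000, Δy=-2.0000; L_1 = √(Δx²+Δy²) = 5.3852
cable 2: Δx=-1.0000, Δy=0.5000; L_2 = √(Δx²+Δy²) = 1.1180
cable 3: Δx=5.0000, Δy=0.5000; L_3 = √(Δx²+Δy²) = 5.0249

(5.3852, 1.1180, 5.0249)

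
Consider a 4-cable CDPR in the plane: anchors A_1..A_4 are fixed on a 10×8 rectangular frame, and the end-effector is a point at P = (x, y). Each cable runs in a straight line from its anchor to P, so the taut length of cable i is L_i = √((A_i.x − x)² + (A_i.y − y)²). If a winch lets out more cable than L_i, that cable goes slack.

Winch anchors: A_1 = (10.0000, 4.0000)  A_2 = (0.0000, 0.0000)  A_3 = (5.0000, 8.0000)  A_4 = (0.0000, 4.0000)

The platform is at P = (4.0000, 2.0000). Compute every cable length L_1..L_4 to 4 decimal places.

(6.3246, 4.4721, 6.0828, 4.4721)

L_1 = √((10.0000−4.0000)² + (4.0000−2.0000)²) = 6.3246
L_2 = √((0.0000−4.0000)² + (0.0000−2.0000)²) = 4.4721
L_3 = √((5.0000−4.0000)² + (8.0000−2.0000)²) = 6.0828
L_4 = √((0.0000−4.0000)² + (4.0000−2.0000)²) = 4.4721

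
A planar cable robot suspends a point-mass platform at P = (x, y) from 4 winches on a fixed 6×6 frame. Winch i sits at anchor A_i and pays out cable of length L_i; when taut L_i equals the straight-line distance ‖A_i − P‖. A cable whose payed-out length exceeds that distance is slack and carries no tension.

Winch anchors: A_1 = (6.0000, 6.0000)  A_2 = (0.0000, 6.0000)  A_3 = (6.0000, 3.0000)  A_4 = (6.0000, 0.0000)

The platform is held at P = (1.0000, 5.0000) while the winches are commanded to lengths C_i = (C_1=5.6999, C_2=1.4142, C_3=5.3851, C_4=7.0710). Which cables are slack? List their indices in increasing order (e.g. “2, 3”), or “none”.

cable 1: L_1 = ‖A_1−P‖ = 5.0990;  C_1 = 5.6999 → slack
cable 2: L_2 = ‖A_2−P‖ = 1.4142;  C_2 = 1.4142 → taut
cable 3: L_3 = ‖A_3−P‖ = 5.3852;  C_3 = 5.3851 → taut
cable 4: L_4 = ‖A_4−P‖ = 7.0711;  C_4 = 7.0710 → taut

1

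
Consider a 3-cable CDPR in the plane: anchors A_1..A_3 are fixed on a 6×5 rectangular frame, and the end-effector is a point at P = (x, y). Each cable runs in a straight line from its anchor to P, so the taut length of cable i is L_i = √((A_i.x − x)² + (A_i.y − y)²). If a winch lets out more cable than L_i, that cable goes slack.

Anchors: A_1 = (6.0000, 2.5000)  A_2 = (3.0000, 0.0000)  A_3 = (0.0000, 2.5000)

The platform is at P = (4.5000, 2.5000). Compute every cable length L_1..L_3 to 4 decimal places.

L_1 = √((6.0000−4.5000)² + (2.5000−2.5000)²) = 1.5000
L_2 = √((3.0000−4.5000)² + (0.0000−2.5000)²) = 2.9155
L_3 = √((0.0000−4.5000)² + (2.5000−2.5000)²) = 4.5000

(1.5000, 2.9155, 4.5000)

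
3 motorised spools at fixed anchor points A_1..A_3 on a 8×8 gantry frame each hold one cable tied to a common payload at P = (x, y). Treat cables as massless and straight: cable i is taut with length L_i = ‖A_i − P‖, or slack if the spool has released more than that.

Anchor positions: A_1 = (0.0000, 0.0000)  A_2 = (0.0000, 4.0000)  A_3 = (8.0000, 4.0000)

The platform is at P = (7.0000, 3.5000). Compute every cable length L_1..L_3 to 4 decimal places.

(7.8262, 7.0178, 1.1180)

L_1: Δ = A_1−P = (-7.0000, -3.5000) → ‖Δ‖ = √61.2500 = 7.8262
L_2: Δ = A_2−P = (-7.0000, 0.5000) → ‖Δ‖ = √49.2500 = 7.0178
L_3: Δ = A_3−P = (1.0000, 0.5000) → ‖Δ‖ = √1.2500 = 1.1180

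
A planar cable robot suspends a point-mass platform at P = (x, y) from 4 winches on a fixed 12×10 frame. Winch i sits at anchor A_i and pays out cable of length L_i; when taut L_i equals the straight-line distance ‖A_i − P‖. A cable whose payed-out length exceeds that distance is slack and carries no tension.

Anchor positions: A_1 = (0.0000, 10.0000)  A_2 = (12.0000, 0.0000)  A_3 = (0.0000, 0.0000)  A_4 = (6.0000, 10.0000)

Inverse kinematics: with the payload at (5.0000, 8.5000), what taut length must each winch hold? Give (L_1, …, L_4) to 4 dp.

(5.2202, 11.0114, 9.8615, 1.8028)

cable 1: Δx=-5.0000, Δy=1.5000; L_1 = √(Δx²+Δy²) = 5.2202
cable 2: Δx=7.0000, Δy=-8.5000; L_2 = √(Δx²+Δy²) = 11.0114
cable 3: Δx=-5.0000, Δy=-8.5000; L_3 = √(Δx²+Δy²) = 9.8615
cable 4: Δx=1.0000, Δy=1.5000; L_4 = √(Δx²+Δy²) = 1.8028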